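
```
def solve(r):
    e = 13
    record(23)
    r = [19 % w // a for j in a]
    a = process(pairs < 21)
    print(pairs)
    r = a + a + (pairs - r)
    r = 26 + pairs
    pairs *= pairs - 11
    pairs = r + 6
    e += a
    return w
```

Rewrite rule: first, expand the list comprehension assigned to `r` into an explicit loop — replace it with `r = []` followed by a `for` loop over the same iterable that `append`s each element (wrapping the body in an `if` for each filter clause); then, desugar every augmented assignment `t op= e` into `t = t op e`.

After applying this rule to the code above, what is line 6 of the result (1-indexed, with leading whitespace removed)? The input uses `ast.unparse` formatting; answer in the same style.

r.append(19 % w // a)

Transformed code:
def solve(r):
    e = 13
    record(23)
    r = []
    for j in a:
        r.append(19 % w // a)
    a = process(pairs < 21)
    print(pairs)
    r = a + a + (pairs - r)
    r = 26 + pairs
    pairs = pairs * (pairs - 11)
    pairs = r + 6
    e = e + a
    return w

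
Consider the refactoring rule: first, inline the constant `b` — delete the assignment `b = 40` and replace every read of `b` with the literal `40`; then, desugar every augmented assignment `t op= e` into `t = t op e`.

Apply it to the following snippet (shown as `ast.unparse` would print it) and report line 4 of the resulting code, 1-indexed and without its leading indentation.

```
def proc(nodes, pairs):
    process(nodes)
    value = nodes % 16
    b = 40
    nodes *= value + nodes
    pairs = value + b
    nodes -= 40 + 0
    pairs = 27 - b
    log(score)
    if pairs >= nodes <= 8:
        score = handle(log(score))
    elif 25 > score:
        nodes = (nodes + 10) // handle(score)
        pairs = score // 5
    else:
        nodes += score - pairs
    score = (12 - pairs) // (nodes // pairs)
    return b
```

nodes = nodes * (value + nodes)

Transformed code:
def proc(nodes, pairs):
    process(nodes)
    value = nodes % 16
    nodes = nodes * (value + nodes)
    pairs = value + 40
    nodes = nodes - (40 + 0)
    pairs = 27 - 40
    log(score)
    if pairs >= nodes <= 8:
        score = handle(log(score))
    elif 25 > score:
        nodes = (nodes + 10) // handle(score)
        pairs = score // 5
    else:
        nodes = nodes + (score - pairs)
    score = (12 - pairs) // (nodes // pairs)
    return 40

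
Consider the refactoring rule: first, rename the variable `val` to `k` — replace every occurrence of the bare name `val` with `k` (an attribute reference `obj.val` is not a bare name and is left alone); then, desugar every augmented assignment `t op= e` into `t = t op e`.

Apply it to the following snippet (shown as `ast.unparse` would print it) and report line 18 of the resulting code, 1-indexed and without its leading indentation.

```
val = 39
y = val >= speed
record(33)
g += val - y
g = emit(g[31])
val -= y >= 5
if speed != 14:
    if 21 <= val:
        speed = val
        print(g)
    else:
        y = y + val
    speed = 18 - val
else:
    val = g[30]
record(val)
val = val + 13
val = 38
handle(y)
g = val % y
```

Transformed code:
k = 39
y = k >= speed
record(33)
g = g + (k - y)
g = emit(g[31])
k = k - (y >= 5)
if speed != 14:
    if 21 <= k:
        speed = k
        print(g)
    else:
        y = y + k
    speed = 18 - k
else:
    k = g[30]
record(k)
k = k + 13
k = 38
handle(y)
g = k % y

k = 38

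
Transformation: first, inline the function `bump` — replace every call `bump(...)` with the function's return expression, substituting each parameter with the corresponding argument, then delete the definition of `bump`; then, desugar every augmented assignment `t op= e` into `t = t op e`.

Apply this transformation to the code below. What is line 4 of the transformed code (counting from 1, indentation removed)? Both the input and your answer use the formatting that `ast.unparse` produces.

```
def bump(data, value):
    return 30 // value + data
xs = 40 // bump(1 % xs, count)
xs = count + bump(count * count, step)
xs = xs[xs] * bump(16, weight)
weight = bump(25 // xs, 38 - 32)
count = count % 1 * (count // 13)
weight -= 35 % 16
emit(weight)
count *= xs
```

weight = 30 // (38 - 32) + 25 // xs

Transformed code:
xs = 40 // (30 // count + 1 % xs)
xs = count + (30 // step + count * count)
xs = xs[xs] * (30 // weight + 16)
weight = 30 // (38 - 32) + 25 // xs
count = count % 1 * (count // 13)
weight = weight - 35 % 16
emit(weight)
count = count * xs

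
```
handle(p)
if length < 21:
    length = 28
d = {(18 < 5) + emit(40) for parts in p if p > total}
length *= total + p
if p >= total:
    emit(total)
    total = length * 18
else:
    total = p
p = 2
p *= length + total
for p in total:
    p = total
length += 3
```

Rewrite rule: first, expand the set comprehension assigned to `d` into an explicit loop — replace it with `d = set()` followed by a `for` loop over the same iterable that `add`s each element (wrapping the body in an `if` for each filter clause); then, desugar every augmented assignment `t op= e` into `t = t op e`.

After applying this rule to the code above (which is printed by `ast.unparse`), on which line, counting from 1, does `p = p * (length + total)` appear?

Transformed code:
handle(p)
if length < 21:
    length = 28
d = set()
for parts in p:
    if p > total:
        d.add((18 < 5) + emit(40))
length = length * (total + p)
if p >= total:
    emit(total)
    total = length * 18
else:
    total = p
p = 2
p = p * (length + total)
for p in total:
    p = total
length = length + 3

15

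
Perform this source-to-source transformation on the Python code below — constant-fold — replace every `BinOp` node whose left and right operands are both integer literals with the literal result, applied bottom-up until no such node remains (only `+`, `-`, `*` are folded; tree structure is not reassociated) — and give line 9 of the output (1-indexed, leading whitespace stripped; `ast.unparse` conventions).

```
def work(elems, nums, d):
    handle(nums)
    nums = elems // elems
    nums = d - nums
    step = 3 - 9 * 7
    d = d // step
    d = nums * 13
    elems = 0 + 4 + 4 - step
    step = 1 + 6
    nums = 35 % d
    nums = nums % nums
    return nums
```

step = 7

Transformed code:
def work(elems, nums, d):
    handle(nums)
    nums = elems // elems
    nums = d - nums
    step = -60
    d = d // step
    d = nums * 13
    elems = 8 - step
    step = 7
    nums = 35 % d
    nums = nums % nums
    return nums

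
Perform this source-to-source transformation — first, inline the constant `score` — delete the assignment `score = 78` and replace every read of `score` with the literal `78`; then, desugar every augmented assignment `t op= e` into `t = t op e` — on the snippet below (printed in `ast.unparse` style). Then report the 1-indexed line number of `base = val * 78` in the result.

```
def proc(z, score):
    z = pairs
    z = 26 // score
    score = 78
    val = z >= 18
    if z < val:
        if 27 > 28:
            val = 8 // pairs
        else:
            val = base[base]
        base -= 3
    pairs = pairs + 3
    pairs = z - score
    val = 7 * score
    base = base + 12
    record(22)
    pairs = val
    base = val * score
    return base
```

17

Transformed code:
def proc(z, score):
    z = pairs
    z = 26 // 78
    val = z >= 18
    if z < val:
        if 27 > 28:
            val = 8 // pairs
        else:
            val = base[base]
        base = base - 3
    pairs = pairs + 3
    pairs = z - 78
    val = 7 * 78
    base = base + 12
    record(22)
    pairs = val
    base = val * 78
    return base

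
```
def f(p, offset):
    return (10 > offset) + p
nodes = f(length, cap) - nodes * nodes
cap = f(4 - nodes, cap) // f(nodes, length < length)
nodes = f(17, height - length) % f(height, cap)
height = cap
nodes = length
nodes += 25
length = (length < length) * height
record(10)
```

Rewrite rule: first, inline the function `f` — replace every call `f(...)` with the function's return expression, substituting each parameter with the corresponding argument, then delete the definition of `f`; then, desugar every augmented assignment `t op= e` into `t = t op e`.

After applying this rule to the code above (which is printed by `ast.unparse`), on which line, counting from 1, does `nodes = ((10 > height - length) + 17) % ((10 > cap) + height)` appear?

3

Transformed code:
nodes = (10 > cap) + length - nodes * nodes
cap = ((10 > cap) + (4 - nodes)) // ((10 > (length < length)) + nodes)
nodes = ((10 > height - length) + 17) % ((10 > cap) + height)
height = cap
nodes = length
nodes = nodes + 25
length = (length < length) * height
record(10)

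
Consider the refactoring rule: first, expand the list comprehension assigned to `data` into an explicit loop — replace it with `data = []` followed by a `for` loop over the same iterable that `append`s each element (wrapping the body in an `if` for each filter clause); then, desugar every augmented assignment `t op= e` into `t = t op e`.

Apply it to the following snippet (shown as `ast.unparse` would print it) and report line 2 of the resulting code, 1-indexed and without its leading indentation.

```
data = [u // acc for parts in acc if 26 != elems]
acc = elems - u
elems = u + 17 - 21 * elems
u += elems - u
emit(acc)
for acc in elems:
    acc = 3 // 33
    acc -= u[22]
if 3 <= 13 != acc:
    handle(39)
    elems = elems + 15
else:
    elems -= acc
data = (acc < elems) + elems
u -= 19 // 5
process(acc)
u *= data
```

Transformed code:
data = []
for parts in acc:
    if 26 != elems:
        data.append(u // acc)
acc = elems - u
elems = u + 17 - 21 * elems
u = u + (elems - u)
emit(acc)
for acc in elems:
    acc = 3 // 33
    acc = acc - u[22]
if 3 <= 13 != acc:
    handle(39)
    elems = elems + 15
else:
    elems = elems - acc
data = (acc < elems) + elems
u = u - 19 // 5
process(acc)
u = u * data

for parts in acc:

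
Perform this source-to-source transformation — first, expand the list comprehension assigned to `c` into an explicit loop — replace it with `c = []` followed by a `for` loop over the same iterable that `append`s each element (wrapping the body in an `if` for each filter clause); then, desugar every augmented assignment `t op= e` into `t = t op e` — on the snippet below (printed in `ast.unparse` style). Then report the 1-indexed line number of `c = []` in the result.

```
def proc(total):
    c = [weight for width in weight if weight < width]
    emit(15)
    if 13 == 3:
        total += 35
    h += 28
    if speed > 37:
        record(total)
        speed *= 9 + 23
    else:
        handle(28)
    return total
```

Transformed code:
def proc(total):
    c = []
    for width in weight:
        if weight < width:
            c.append(weight)
    emit(15)
    if 13 == 3:
        total = total + 35
    h = h + 28
    if speed > 37:
        record(total)
        speed = speed * (9 + 23)
    else:
        handle(28)
    return total

2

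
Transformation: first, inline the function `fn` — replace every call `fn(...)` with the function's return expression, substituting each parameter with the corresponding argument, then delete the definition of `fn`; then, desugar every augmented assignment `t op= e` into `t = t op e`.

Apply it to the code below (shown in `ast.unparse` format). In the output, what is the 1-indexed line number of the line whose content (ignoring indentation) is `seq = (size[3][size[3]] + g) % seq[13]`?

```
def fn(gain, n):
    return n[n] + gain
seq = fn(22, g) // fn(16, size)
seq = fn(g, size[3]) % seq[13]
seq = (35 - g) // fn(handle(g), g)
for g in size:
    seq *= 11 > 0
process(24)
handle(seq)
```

2

Transformed code:
seq = (g[g] + 22) // (size[size] + 16)
seq = (size[3][size[3]] + g) % seq[13]
seq = (35 - g) // (g[g] + handle(g))
for g in size:
    seq = seq * (11 > 0)
process(24)
handle(seq)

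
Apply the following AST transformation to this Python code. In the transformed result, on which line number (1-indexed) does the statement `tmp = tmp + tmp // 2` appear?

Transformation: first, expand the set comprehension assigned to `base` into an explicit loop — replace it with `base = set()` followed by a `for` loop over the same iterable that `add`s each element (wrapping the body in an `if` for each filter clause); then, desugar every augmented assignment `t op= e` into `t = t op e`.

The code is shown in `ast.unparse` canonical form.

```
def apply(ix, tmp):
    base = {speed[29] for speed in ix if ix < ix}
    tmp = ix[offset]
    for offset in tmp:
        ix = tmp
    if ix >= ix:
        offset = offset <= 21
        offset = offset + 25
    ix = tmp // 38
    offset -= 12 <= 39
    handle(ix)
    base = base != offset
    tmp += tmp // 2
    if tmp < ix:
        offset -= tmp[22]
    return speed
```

Transformed code:
def apply(ix, tmp):
    base = set()
    for speed in ix:
        if ix < ix:
            base.add(speed[29])
    tmp = ix[offset]
    for offset in tmp:
        ix = tmp
    if ix >= ix:
        offset = offset <= 21
        offset = offset + 25
    ix = tmp // 38
    offset = offset - (12 <= 39)
    handle(ix)
    base = base != offset
    tmp = tmp + tmp // 2
    if tmp < ix:
        offset = offset - tmp[22]
    return speed

16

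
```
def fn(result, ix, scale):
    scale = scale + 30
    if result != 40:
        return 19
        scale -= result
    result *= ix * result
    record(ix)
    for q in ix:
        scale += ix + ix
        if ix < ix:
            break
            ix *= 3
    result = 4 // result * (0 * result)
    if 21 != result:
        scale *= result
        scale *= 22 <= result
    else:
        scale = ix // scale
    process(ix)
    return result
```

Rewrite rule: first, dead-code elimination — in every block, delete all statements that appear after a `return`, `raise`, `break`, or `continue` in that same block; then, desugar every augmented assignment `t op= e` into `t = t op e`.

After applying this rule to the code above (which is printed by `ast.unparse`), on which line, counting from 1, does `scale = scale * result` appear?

Transformed code:
def fn(result, ix, scale):
    scale = scale + 30
    if result != 40:
        return 19
    result = result * (ix * result)
    record(ix)
    for q in ix:
        scale = scale + (ix + ix)
        if ix < ix:
            break
    result = 4 // result * (0 * result)
    if 21 != result:
        scale = scale * result
        scale = scale * (22 <= result)
    else:
        scale = ix // scale
    process(ix)
    return result

13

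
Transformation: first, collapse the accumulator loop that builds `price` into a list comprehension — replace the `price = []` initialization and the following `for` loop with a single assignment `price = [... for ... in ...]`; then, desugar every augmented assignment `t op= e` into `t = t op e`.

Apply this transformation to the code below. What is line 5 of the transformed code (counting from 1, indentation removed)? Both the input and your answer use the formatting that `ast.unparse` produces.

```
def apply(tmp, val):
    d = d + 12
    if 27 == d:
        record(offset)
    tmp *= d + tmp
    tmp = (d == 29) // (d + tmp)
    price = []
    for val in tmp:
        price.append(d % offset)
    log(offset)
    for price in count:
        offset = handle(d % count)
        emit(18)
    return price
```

tmp = tmp * (d + tmp)

Transformed code:
def apply(tmp, val):
    d = d + 12
    if 27 == d:
        record(offset)
    tmp = tmp * (d + tmp)
    tmp = (d == 29) // (d + tmp)
    price = [d % offset for val in tmp]
    log(offset)
    for price in count:
        offset = handle(d % count)
        emit(18)
    return price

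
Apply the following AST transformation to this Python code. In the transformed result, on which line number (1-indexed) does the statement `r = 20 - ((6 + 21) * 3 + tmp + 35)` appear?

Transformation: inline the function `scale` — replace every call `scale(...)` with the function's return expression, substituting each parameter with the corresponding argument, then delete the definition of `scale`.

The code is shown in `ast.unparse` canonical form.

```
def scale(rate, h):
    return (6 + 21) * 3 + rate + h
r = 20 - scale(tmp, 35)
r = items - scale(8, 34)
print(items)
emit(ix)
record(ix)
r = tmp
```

1

Transformed code:
r = 20 - ((6 + 21) * 3 + tmp + 35)
r = items - ((6 + 21) * 3 + 8 + 34)
print(items)
emit(ix)
record(ix)
r = tmp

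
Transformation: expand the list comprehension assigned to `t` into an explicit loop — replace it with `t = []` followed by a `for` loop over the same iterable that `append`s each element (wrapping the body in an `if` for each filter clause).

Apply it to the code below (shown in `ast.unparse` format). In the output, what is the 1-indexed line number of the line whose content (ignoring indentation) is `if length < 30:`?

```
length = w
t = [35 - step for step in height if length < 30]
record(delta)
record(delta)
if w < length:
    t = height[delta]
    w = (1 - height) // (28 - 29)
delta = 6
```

4

Transformed code:
length = w
t = []
for step in height:
    if length < 30:
        t.append(35 - step)
record(delta)
record(delta)
if w < length:
    t = height[delta]
    w = (1 - height) // (28 - 29)
delta = 6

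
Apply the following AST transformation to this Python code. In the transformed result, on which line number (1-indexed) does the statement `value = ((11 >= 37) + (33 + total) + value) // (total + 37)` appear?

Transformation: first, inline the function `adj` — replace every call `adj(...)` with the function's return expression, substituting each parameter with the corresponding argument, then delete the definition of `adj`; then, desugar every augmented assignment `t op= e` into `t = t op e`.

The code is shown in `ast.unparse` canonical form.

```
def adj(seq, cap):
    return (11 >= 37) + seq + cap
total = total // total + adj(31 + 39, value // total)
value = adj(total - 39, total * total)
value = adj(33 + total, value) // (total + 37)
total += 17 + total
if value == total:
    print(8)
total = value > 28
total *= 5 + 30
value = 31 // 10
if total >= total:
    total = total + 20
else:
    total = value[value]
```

Transformed code:
total = total // total + ((11 >= 37) + (31 + 39) + value // total)
value = (11 >= 37) + (total - 39) + total * total
value = ((11 >= 37) + (33 + total) + value) // (total + 37)
total = total + (17 + total)
if value == total:
    print(8)
total = value > 28
total = total * (5 + 30)
value = 31 // 10
if total >= total:
    total = total + 20
else:
    total = value[value]

3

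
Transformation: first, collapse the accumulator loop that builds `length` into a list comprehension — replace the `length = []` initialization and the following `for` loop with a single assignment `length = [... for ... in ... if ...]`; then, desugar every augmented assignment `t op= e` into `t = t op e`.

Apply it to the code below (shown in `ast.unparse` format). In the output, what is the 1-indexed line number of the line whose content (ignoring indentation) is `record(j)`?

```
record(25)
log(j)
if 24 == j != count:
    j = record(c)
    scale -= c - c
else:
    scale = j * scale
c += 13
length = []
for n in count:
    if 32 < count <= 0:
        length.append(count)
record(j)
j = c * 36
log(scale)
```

Transformed code:
record(25)
log(j)
if 24 == j != count:
    j = record(c)
    scale = scale - (c - c)
else:
    scale = j * scale
c = c + 13
length = [count for n in count if 32 < count <= 0]
record(j)
j = c * 36
log(scale)

10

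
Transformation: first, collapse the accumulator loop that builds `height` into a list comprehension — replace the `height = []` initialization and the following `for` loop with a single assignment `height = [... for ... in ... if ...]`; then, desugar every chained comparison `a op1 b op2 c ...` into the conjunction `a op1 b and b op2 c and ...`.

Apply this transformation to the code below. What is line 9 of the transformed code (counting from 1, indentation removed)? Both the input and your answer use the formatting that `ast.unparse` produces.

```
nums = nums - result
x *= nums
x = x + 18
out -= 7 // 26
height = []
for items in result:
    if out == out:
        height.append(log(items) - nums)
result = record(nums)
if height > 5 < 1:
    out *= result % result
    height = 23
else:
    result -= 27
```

height = 23

Transformed code:
nums = nums - result
x *= nums
x = x + 18
out -= 7 // 26
height = [log(items) - nums for items in result if out == out]
result = record(nums)
if height > 5 and 5 < 1:
    out *= result % result
    height = 23
else:
    result -= 27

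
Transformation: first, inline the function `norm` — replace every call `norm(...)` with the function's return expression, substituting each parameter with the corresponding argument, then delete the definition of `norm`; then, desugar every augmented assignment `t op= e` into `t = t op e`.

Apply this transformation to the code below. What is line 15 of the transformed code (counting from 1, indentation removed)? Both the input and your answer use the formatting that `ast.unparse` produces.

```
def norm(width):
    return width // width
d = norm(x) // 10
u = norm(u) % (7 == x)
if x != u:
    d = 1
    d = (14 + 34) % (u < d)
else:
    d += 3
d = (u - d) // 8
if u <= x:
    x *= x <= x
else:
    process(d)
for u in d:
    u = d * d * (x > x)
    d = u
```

Transformed code:
d = x // x // 10
u = u // u % (7 == x)
if x != u:
    d = 1
    d = (14 + 34) % (u < d)
else:
    d = d + 3
d = (u - d) // 8
if u <= x:
    x = x * (x <= x)
else:
    process(d)
for u in d:
    u = d * d * (x > x)
    d = u

d = u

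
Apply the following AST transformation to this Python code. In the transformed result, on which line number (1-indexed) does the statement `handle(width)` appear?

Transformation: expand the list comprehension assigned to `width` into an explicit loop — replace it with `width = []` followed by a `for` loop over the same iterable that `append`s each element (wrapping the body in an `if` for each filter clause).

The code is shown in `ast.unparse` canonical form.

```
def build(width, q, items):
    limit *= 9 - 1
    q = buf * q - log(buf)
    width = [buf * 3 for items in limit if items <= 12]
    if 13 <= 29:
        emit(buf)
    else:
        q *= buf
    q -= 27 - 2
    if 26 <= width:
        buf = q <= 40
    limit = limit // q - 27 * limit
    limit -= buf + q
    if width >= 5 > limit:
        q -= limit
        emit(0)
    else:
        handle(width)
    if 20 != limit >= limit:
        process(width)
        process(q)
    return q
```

21

Transformed code:
def build(width, q, items):
    limit *= 9 - 1
    q = buf * q - log(buf)
    width = []
    for items in limit:
        if items <= 12:
            width.append(buf * 3)
    if 13 <= 29:
        emit(buf)
    else:
        q *= buf
    q -= 27 - 2
    if 26 <= width:
        buf = q <= 40
    limit = limit // q - 27 * limit
    limit -= buf + q
    if width >= 5 > limit:
        q -= limit
        emit(0)
    else:
        handle(width)
    if 20 != limit >= limit:
        process(width)
        process(q)
    return q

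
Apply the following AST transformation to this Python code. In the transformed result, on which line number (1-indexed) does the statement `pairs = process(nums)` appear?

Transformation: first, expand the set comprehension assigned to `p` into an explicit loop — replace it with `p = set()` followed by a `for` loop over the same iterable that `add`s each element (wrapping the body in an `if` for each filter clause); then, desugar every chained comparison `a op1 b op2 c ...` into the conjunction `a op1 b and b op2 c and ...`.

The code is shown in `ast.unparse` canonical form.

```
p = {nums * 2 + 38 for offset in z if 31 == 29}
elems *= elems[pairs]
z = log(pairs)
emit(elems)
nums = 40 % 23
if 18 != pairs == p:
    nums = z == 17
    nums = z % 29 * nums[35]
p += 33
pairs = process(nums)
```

13

Transformed code:
p = set()
for offset in z:
    if 31 == 29:
        p.add(nums * 2 + 38)
elems *= elems[pairs]
z = log(pairs)
emit(elems)
nums = 40 % 23
if 18 != pairs and pairs == p:
    nums = z == 17
    nums = z % 29 * nums[35]
p += 33
pairs = process(nums)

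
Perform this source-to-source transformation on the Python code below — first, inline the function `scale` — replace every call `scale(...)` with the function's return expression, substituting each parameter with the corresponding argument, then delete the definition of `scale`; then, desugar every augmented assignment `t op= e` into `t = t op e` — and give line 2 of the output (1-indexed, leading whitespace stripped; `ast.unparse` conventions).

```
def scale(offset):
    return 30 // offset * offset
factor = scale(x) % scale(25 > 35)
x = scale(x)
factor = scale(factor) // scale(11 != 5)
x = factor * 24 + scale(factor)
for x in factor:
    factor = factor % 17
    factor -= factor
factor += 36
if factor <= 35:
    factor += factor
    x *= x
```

Transformed code:
factor = 30 // x * x % (30 // (25 > 35) * (25 > 35))
x = 30 // x * x
factor = 30 // factor * factor // (30 // (11 != 5) * (11 != 5))
x = factor * 24 + 30 // factor * factor
for x in factor:
    factor = factor % 17
    factor = factor - factor
factor = factor + 36
if factor <= 35:
    factor = factor + factor
    x = x * x

x = 30 // x * x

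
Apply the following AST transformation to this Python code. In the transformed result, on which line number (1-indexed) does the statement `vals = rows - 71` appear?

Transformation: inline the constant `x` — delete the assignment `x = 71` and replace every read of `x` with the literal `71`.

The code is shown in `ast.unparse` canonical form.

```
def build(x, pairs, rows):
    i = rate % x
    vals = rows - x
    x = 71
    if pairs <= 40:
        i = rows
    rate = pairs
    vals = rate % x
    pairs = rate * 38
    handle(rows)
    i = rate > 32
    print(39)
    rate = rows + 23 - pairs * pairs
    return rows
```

Transformed code:
def build(x, pairs, rows):
    i = rate % 71
    vals = rows - 71
    if pairs <= 40:
        i = rows
    rate = pairs
    vals = rate % 71
    pairs = rate * 38
    handle(rows)
    i = rate > 32
    print(39)
    rate = rows + 23 - pairs * pairs
    return rows

3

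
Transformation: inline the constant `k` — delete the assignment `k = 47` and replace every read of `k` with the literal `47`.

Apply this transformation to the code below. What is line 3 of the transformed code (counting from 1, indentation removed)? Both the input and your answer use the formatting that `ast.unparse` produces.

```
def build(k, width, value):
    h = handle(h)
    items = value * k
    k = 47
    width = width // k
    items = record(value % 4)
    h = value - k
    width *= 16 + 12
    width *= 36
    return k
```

Transformed code:
def build(k, width, value):
    h = handle(h)
    items = value * 47
    width = width // 47
    items = record(value % 4)
    h = value - 47
    width *= 16 + 12
    width *= 36
    return 47

items = value * 47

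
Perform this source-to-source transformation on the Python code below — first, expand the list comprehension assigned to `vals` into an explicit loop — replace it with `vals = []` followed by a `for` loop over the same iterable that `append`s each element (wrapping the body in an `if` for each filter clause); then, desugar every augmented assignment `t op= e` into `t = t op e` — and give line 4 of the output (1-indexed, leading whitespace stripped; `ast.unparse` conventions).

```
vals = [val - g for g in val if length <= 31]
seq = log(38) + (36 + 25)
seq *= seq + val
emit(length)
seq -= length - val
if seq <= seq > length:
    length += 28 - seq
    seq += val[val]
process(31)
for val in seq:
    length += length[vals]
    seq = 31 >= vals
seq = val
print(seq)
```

vals.append(val - g)

Transformed code:
vals = []
for g in val:
    if length <= 31:
        vals.append(val - g)
seq = log(38) + (36 + 25)
seq = seq * (seq + val)
emit(length)
seq = seq - (length - val)
if seq <= seq > length:
    length = length + (28 - seq)
    seq = seq + val[val]
process(31)
for val in seq:
    length = length + length[vals]
    seq = 31 >= vals
seq = val
print(seq)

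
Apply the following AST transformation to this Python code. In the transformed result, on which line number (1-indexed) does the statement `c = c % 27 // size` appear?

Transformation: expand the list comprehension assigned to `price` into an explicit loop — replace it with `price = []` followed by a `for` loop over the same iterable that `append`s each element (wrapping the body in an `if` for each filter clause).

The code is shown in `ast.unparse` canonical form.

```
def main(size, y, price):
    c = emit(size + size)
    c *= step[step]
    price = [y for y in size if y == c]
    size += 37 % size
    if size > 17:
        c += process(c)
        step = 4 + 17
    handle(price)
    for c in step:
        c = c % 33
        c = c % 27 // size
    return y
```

Transformed code:
def main(size, y, price):
    c = emit(size + size)
    c *= step[step]
    price = []
    for y in size:
        if y == c:
            price.append(y)
    size += 37 % size
    if size > 17:
        c += process(c)
        step = 4 + 17
    handle(price)
    for c in step:
        c = c % 33
        c = c % 27 // size
    return y

15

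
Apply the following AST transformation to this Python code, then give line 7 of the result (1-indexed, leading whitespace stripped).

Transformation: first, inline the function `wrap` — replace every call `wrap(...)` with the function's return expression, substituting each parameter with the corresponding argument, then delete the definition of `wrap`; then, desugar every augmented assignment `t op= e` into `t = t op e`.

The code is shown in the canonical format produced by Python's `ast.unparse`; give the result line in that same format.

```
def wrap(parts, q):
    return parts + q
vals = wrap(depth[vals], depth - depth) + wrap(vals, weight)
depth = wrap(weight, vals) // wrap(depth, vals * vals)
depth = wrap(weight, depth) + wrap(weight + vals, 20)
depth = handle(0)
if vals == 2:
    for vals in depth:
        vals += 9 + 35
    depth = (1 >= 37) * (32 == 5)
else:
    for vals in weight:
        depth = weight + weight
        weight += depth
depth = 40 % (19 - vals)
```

vals = vals + (9 + 35)

Transformed code:
vals = depth[vals] + (depth - depth) + (vals + weight)
depth = (weight + vals) // (depth + vals * vals)
depth = weight + depth + (weight + vals + 20)
depth = handle(0)
if vals == 2:
    for vals in depth:
        vals = vals + (9 + 35)
    depth = (1 >= 37) * (32 == 5)
else:
    for vals in weight:
        depth = weight + weight
        weight = weight + depth
depth = 40 % (19 - vals)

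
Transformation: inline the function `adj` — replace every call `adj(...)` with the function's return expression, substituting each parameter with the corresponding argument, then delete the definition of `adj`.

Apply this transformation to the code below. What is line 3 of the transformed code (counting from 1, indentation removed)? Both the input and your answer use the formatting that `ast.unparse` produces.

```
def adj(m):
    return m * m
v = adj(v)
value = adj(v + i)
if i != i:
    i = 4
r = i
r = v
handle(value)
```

if i != i:

Transformed code:
v = v * v
value = (v + i) * (v + i)
if i != i:
    i = 4
r = i
r = v
handle(value)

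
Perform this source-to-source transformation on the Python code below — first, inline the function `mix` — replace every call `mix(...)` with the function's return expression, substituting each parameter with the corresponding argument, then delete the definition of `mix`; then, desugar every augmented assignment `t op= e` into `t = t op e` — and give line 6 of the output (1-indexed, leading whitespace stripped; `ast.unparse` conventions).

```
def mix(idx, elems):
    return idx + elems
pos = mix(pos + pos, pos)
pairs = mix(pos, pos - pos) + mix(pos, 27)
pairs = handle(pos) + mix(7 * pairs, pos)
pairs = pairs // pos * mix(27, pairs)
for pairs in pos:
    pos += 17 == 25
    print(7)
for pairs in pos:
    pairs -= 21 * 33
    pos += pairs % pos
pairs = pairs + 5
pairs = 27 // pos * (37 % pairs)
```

pos = pos + (17 == 25)

Transformed code:
pos = pos + pos + pos
pairs = pos + (pos - pos) + (pos + 27)
pairs = handle(pos) + (7 * pairs + pos)
pairs = pairs // pos * (27 + pairs)
for pairs in pos:
    pos = pos + (17 == 25)
    print(7)
for pairs in pos:
    pairs = pairs - 21 * 33
    pos = pos + pairs % pos
pairs = pairs + 5
pairs = 27 // pos * (37 % pairs)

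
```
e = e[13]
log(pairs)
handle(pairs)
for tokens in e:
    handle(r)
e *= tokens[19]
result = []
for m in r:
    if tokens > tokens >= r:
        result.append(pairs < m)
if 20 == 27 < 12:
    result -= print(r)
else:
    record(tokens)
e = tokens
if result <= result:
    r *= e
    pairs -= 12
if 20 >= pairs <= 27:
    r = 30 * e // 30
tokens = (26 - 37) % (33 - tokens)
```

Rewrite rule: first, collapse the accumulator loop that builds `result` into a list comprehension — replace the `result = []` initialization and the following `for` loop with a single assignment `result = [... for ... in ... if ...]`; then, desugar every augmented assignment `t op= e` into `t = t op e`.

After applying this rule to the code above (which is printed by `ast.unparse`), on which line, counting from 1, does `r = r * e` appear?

14

Transformed code:
e = e[13]
log(pairs)
handle(pairs)
for tokens in e:
    handle(r)
e = e * tokens[19]
result = [pairs < m for m in r if tokens > tokens >= r]
if 20 == 27 < 12:
    result = result - print(r)
else:
    record(tokens)
e = tokens
if result <= result:
    r = r * e
    pairs = pairs - 12
if 20 >= pairs <= 27:
    r = 30 * e // 30
tokens = (26 - 37) % (33 - tokens)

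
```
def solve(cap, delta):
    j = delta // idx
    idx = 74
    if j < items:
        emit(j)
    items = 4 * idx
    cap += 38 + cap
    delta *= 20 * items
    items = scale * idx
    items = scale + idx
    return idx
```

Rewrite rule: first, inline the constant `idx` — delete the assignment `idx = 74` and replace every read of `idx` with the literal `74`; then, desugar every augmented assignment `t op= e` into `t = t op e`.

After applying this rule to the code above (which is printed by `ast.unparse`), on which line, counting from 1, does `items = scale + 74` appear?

Transformed code:
def solve(cap, delta):
    j = delta // 74
    if j < items:
        emit(j)
    items = 4 * 74
    cap = cap + (38 + cap)
    delta = delta * (20 * items)
    items = scale * 74
    items = scale + 74
    return 74

9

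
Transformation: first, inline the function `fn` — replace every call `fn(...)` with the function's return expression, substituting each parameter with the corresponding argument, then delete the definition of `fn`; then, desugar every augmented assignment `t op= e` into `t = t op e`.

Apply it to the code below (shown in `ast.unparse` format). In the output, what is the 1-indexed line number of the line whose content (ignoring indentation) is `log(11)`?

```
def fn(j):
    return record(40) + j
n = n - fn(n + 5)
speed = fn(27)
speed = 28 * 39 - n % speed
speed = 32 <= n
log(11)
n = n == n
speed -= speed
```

5

Transformed code:
n = n - (record(40) + (n + 5))
speed = record(40) + 27
speed = 28 * 39 - n % speed
speed = 32 <= n
log(11)
n = n == n
speed = speed - speed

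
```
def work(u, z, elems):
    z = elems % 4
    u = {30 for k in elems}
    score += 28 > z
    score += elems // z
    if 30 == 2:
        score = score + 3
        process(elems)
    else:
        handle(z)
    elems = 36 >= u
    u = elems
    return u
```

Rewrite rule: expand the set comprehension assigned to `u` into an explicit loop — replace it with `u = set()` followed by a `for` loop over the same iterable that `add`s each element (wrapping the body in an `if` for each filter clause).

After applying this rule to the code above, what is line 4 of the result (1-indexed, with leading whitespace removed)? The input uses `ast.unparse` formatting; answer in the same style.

Transformed code:
def work(u, z, elems):
    z = elems % 4
    u = set()
    for k in elems:
        u.add(30)
    score += 28 > z
    score += elems // z
    if 30 == 2:
        score = score + 3
        process(elems)
    else:
        handle(z)
    elems = 36 >= u
    u = elems
    return u

for k in elems:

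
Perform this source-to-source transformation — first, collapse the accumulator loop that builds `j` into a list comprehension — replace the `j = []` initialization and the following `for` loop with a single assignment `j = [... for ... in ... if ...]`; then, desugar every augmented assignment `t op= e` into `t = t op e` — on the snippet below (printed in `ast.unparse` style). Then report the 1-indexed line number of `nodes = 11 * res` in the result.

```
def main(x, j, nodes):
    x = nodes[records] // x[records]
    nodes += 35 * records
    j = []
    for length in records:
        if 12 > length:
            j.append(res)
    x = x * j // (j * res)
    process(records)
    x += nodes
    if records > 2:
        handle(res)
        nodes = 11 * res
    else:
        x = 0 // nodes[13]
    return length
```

10

Transformed code:
def main(x, j, nodes):
    x = nodes[records] // x[records]
    nodes = nodes + 35 * records
    j = [res for length in records if 12 > length]
    x = x * j // (j * res)
    process(records)
    x = x + nodes
    if records > 2:
        handle(res)
        nodes = 11 * res
    else:
        x = 0 // nodes[13]
    return length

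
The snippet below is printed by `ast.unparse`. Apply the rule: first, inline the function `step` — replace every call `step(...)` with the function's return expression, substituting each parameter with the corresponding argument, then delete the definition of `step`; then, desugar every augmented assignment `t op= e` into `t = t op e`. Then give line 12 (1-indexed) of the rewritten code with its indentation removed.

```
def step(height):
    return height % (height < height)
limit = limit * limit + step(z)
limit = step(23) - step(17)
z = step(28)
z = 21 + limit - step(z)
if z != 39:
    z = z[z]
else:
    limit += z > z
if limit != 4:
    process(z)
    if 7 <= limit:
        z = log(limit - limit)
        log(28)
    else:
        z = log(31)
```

Transformed code:
limit = limit * limit + z % (z < z)
limit = 23 % (23 < 23) - 17 % (17 < 17)
z = 28 % (28 < 28)
z = 21 + limit - z % (z < z)
if z != 39:
    z = z[z]
else:
    limit = limit + (z > z)
if limit != 4:
    process(z)
    if 7 <= limit:
        z = log(limit - limit)
        log(28)
    else:
        z = log(31)

z = log(limit - limit)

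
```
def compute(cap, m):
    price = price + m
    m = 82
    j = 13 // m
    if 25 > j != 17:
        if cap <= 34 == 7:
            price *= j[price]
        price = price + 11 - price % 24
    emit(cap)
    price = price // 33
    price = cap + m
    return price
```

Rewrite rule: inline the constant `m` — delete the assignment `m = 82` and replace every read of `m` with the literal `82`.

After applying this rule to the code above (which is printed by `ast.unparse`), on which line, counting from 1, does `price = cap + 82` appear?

10

Transformed code:
def compute(cap, m):
    price = price + 82
    j = 13 // 82
    if 25 > j != 17:
        if cap <= 34 == 7:
            price *= j[price]
        price = price + 11 - price % 24
    emit(cap)
    price = price // 33
    price = cap + 82
    return price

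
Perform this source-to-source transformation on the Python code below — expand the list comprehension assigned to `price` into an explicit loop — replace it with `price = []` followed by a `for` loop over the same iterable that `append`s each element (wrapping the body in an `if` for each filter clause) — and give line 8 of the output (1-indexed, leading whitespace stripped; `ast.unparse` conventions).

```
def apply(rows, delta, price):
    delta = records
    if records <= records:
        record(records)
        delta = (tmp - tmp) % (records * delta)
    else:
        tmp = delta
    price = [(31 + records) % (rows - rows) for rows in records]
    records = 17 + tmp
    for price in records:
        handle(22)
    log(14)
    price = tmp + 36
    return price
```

Transformed code:
def apply(rows, delta, price):
    delta = records
    if records <= records:
        record(records)
        delta = (tmp - tmp) % (records * delta)
    else:
        tmp = delta
    price = []
    for rows in records:
        price.append((31 + records) % (rows - rows))
    records = 17 + tmp
    for price in records:
        handle(22)
    log(14)
    price = tmp + 36
    return price

price = []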